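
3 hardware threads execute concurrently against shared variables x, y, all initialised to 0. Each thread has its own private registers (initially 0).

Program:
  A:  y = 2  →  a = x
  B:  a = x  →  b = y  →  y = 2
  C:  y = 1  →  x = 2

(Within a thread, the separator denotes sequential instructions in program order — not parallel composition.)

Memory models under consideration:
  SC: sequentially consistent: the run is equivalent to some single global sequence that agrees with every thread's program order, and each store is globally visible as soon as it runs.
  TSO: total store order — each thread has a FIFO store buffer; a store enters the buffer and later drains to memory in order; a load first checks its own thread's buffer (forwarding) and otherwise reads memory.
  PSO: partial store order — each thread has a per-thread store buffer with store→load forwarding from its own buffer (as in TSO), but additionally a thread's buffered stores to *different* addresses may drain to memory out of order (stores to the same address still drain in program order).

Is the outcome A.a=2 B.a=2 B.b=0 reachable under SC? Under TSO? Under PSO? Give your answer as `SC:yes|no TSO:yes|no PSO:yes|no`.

outcome vector order: (A.a,B.a,B.b)
SC (10): (0,0,0), (0,0,1), (0,0,2), (0,2,1), (0,2,2), (2,0,0), (2,0,1), (2,0,2), (2,2,1), (2,2,2)
TSO (10): (0,0,0), (0,0,1), (0,0,2), (0,2,1), (0,2,2), (2,0,0), (2,0,1), (2,0,2), (2,2,1), (2,2,2)
PSO (12): (0,0,0), (0,0,1), (0,0,2), (0,2,0), (0,2,1), (0,2,2), (2,0,0), (2,0,1), (2,0,2), (2,2,0), (2,2,1), (2,2,2)
target (2,2,0) ∈ {PSO}

SC:no TSO:no PSO:yes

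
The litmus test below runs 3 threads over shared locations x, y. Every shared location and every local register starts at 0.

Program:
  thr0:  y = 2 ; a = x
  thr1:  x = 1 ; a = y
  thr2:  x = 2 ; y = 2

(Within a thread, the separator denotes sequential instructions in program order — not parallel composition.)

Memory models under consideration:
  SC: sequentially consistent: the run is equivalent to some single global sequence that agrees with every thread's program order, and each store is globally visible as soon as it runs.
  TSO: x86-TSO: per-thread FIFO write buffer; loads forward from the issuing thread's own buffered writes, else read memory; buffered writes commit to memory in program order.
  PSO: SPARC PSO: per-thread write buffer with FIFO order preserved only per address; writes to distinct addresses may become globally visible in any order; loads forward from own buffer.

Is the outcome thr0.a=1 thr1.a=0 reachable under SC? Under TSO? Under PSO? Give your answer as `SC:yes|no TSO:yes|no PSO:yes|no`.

outcome vector order: (thr0.a,thr1.a)
under SC → 0/2, 1/0, 1/2, 2/0, 2/2
under TSO → 0/0, 0/2, 1/0, 1/2, 2/0, 2/2
under PSO → 0/0, 0/2, 1/0, 1/2, 2/0, 2/2
target 1/0 ∈ {SC,TSO,PSO}

SC:yes TSO:yes PSO:yes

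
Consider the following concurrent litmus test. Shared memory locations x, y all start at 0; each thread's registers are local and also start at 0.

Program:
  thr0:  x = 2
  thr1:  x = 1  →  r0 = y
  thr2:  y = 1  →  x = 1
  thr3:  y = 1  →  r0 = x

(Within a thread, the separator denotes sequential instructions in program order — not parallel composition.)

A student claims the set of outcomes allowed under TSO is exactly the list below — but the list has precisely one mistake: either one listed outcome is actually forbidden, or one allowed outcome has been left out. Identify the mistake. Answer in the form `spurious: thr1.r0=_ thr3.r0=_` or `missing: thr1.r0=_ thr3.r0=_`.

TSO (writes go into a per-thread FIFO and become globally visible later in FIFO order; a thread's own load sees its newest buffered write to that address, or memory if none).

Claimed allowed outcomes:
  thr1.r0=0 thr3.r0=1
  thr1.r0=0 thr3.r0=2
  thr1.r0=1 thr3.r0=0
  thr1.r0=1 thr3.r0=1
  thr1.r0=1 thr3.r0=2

outcome vector order: (thr1.r0,thr3.r0)
TSO: 6 outcomes — {0/0 0/1 0/2 1/0 1/1 1/2}
TSO∖claimed = {0/0}

missing: thr1.r0=0 thr3.r0=0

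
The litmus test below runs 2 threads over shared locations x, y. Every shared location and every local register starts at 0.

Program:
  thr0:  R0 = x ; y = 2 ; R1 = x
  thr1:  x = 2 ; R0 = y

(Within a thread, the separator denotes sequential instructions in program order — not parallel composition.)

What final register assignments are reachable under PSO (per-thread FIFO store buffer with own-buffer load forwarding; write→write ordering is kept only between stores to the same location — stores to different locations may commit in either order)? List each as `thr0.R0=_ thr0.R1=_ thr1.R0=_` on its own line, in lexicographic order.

thr0.R0=0 thr0.R1=0 thr1.R0=0
thr0.R0=0 thr0.R1=0 thr1.R0=2
thr0.R0=0 thr0.R1=2 thr1.R0=0
thr0.R0=0 thr0.R1=2 thr1.R0=2
thr0.R0=2 thr0.R1=2 thr1.R0=0
thr0.R0=2 thr0.R1=2 thr1.R0=2

outcome vector order: (thr0.R0,thr0.R1,thr1.R0)
|PSO outcomes| = 6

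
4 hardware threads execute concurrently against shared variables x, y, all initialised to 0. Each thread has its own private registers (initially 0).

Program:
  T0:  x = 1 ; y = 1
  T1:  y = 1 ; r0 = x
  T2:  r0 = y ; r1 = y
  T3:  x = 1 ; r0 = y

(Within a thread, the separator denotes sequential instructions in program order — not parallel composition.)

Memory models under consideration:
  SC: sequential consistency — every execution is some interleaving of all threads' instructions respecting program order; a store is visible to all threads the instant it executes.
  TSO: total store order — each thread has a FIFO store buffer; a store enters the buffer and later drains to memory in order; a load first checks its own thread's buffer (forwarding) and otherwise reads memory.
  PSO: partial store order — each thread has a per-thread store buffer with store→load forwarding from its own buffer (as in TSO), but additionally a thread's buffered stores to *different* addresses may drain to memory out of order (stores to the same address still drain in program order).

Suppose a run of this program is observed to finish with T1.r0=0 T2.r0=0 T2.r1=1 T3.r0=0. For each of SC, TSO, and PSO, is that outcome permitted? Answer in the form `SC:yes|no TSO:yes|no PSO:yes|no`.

SC:no TSO:yes PSO:yes

outcome vector order: (T1.r0,T2.r0,T2.r1,T3.r0)
SC: 9 outcomes — {(0,0,0,1), (0,0,1,1), (0,1,1,1), (1,0,0,0), (1,0,0,1), (1,0,1,0), (1,0,1,1), (1,1,1,0), (1,1,1,1)}
TSO: 12 outcomes — {(0,0,0,0), (0,0,0,1), (0,0,1,0), (0,0,1,1), (0,1,1,0), (0,1,1,1), (1,0,0,0), (1,0,0,1), (1,0,1,0), (1,0,1,1), (1,1,1,0), (1,1,1,1)}
PSO: 12 outcomes — {(0,0,0,0), (0,0,0,1), (0,0,1,0), (0,0,1,1), (0,1,1,0), (0,1,1,1), (1,0,0,0), (1,0,0,1), (1,0,1,0), (1,0,1,1), (1,1,1,0), (1,1,1,1)}
target (0,0,1,0) ∈ {TSO,PSO}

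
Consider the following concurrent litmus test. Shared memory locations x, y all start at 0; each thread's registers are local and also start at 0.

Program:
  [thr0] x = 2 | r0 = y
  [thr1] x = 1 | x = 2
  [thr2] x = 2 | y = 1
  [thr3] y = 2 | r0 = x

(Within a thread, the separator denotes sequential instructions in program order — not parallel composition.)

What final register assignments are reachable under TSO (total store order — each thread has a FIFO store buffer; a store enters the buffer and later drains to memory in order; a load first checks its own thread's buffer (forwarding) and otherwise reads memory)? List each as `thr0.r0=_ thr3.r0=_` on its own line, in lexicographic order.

thr0.r0=0 thr3.r0=0
thr0.r0=0 thr3.r0=1
thr0.r0=0 thr3.r0=2
thr0.r0=1 thr3.r0=0
thr0.r0=1 thr3.r0=1
thr0.r0=1 thr3.r0=2
thr0.r0=2 thr3.r0=0
thr0.r0=2 thr3.r0=1
thr0.r0=2 thr3.r0=2

outcome vector order: (thr0.r0,thr3.r0)
|TSO outcomes| = 9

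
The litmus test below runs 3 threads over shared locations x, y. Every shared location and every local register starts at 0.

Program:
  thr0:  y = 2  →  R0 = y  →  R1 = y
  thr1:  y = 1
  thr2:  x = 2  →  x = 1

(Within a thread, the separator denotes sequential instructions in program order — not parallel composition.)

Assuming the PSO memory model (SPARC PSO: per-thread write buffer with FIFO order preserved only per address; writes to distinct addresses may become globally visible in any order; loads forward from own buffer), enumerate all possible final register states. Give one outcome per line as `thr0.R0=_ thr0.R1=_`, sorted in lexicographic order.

outcome vector order: (thr0.R0,thr0.R1)
|PSO outcomes| = 3

thr0.R0=1 thr0.R1=1
thr0.R0=2 thr0.R1=1
thr0.R0=2 thr0.R1=2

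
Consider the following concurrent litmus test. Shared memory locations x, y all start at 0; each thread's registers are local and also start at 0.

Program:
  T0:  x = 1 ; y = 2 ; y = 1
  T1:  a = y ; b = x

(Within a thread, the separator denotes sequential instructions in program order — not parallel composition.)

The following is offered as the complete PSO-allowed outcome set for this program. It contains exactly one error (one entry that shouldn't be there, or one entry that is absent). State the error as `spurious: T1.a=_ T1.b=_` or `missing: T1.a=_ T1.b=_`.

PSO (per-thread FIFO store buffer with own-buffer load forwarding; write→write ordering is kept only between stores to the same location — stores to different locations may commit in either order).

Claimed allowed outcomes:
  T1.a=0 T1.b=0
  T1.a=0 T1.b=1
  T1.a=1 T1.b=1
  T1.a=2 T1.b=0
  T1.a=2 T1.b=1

missing: T1.a=1 T1.b=0

outcome vector order: (T1.a,T1.b)
under PSO → 0/0, 0/1, 1/0, 1/1, 2/0, 2/1
PSO∖claimed = {1/0}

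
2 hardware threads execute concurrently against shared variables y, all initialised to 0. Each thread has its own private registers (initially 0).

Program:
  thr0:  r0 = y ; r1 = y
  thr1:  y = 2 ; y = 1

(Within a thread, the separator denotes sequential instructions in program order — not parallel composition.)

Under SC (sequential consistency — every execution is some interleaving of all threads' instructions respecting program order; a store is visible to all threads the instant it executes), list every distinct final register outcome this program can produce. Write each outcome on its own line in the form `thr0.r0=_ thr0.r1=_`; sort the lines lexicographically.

outcome vector order: (thr0.r0,thr0.r1)
|SC outcomes| = 6

thr0.r0=0 thr0.r1=0
thr0.r0=0 thr0.r1=1
thr0.r0=0 thr0.r1=2
thr0.r0=1 thr0.r1=1
thr0.r0=2 thr0.r1=1
thr0.r0=2 thr0.r1=2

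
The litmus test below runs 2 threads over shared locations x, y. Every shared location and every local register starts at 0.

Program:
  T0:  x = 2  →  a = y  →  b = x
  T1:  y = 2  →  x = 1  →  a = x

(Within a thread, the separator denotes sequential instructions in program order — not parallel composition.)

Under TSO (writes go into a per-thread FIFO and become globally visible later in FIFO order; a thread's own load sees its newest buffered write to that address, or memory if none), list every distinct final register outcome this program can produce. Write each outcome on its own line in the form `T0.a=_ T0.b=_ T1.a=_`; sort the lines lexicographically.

T0.a=0 T0.b=1 T1.a=1
T0.a=0 T0.b=2 T1.a=1
T0.a=0 T0.b=2 T1.a=2
T0.a=2 T0.b=1 T1.a=1
T0.a=2 T0.b=2 T1.a=1
T0.a=2 T0.b=2 T1.a=2

outcome vector order: (T0.a,T0.b,T1.a)
|TSO outcomes| = 6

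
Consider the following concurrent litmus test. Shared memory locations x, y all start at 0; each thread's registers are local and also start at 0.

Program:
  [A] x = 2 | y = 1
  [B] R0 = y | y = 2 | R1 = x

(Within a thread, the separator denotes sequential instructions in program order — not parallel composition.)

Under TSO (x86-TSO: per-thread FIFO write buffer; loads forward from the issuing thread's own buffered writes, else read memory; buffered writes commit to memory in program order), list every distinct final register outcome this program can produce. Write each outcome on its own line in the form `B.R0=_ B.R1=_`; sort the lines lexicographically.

B.R0=0 B.R1=0
B.R0=0 B.R1=2
B.R0=1 B.R1=2

outcome vector order: (B.R0,B.R1)
|TSO outcomes| = 3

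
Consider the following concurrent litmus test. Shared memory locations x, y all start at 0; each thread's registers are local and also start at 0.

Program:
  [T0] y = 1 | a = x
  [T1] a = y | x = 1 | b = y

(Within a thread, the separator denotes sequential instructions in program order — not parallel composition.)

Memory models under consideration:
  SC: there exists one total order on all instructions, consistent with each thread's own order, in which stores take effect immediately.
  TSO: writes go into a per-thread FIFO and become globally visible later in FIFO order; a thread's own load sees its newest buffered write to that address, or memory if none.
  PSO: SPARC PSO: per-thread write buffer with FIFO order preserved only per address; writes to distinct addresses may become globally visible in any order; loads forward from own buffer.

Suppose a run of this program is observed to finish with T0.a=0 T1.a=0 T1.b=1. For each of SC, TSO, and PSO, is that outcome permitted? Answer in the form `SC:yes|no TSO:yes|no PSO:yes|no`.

SC:yes TSO:yes PSO:yes

outcome vector order: (T0.a,T1.a,T1.b)
[SC] allowed = {0/0/1, 0/1/1, 1/0/0, 1/0/1, 1/1/1}
[TSO] allowed = {0/0/0, 0/0/1, 0/1/1, 1/0/0, 1/0/1, 1/1/1}
[PSO] allowed = {0/0/0, 0/0/1, 0/1/1, 1/0/0, 1/0/1, 1/1/1}
target 0/0/1 ∈ {SC,TSO,PSO}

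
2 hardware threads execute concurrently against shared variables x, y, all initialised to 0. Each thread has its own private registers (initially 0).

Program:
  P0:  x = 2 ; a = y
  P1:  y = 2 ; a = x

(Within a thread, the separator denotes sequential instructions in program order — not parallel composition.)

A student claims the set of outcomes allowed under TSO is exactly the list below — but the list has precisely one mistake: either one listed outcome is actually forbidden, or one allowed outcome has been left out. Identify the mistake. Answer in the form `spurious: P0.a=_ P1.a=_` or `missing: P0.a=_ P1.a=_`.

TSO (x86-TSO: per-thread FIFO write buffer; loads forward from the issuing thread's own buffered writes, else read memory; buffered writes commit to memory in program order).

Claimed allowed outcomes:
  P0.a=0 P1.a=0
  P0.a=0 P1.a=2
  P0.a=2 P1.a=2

missing: P0.a=2 P1.a=0

outcome vector order: (P0.a,P1.a)
TSO: 4 outcomes — {<0 0> <0 2> <2 0> <2 2>}
TSO∖claimed = {<2 0>}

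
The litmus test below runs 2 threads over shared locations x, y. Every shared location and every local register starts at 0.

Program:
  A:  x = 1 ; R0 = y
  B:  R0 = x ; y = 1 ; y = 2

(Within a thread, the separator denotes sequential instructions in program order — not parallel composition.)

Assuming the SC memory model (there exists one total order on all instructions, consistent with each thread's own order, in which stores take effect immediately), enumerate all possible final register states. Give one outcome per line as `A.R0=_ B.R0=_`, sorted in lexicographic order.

A.R0=0 B.R0=0
A.R0=0 B.R0=1
A.R0=1 B.R0=0
A.R0=1 B.R0=1
A.R0=2 B.R0=0
A.R0=2 B.R0=1

outcome vector order: (A.R0,B.R0)
|SC outcomes| = 6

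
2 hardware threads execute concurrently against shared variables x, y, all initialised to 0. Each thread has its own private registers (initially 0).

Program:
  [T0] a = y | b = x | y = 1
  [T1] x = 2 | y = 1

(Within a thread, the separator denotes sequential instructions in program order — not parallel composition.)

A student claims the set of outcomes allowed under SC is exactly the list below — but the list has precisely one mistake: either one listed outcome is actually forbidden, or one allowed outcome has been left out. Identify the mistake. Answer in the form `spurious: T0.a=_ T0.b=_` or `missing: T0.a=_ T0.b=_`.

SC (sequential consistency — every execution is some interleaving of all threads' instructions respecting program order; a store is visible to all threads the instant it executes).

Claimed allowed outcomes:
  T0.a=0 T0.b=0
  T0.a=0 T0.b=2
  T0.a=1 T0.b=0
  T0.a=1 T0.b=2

spurious: T0.a=1 T0.b=0

outcome vector order: (T0.a,T0.b)
under SC → (0,0); (0,2); (1,2)
claimed∖SC = {(1,0)}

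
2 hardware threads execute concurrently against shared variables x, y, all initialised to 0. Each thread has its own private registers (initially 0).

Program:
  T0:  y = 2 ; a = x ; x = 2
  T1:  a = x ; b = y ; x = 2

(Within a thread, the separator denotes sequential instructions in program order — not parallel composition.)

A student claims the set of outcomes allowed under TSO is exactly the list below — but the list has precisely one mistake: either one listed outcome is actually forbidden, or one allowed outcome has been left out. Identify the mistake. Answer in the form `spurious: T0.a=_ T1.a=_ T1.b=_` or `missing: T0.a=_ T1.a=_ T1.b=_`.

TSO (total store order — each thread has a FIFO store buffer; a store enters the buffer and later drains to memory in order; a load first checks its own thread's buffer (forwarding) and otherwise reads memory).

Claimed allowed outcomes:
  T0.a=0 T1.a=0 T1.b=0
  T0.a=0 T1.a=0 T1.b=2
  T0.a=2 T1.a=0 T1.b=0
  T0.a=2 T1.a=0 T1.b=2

outcome vector order: (T0.a,T1.a,T1.b)
TSO (5): (0,0,0), (0,0,2), (0,2,2), (2,0,0), (2,0,2)
TSO∖claimed = {(0,2,2)}

missing: T0.a=0 T1.a=2 T1.b=2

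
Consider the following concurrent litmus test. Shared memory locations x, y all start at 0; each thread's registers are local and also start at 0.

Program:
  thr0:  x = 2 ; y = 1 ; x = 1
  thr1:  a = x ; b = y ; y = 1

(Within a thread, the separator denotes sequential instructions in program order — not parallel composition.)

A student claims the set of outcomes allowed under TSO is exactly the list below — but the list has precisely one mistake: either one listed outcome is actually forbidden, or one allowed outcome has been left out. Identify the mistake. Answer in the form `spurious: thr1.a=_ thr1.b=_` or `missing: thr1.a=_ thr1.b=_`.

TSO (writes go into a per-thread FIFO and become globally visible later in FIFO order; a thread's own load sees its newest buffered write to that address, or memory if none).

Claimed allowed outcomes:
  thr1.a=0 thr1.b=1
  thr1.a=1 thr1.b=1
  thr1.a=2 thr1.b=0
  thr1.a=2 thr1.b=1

missing: thr1.a=0 thr1.b=0

outcome vector order: (thr1.a,thr1.b)
TSO (5): <0 0> <0 1> <1 1> <2 0> <2 1>
TSO∖claimed = {<0 0>}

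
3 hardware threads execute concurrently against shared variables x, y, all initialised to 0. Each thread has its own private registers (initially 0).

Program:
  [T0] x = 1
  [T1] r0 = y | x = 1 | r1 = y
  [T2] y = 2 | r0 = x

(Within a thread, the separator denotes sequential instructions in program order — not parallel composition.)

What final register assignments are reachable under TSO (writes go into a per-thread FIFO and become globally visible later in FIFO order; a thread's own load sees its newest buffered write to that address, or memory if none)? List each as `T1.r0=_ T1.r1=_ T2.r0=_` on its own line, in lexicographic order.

outcome vector order: (T1.r0,T1.r1,T2.r0)
|TSO outcomes| = 6

T1.r0=0 T1.r1=0 T2.r0=0
T1.r0=0 T1.r1=0 T2.r0=1
T1.r0=0 T1.r1=2 T2.r0=0
T1.r0=0 T1.r1=2 T2.r0=1
T1.r0=2 T1.r1=2 T2.r0=0
T1.r0=2 T1.r1=2 T2.r0=1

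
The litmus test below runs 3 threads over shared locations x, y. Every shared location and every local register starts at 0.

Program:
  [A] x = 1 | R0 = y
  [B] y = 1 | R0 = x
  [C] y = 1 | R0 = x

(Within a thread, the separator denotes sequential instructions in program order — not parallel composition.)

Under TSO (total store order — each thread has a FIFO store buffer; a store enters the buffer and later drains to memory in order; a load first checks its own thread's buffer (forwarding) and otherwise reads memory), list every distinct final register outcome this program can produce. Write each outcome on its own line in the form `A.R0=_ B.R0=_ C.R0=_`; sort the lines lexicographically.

A.R0=0 B.R0=0 C.R0=0
A.R0=0 B.R0=0 C.R0=1
A.R0=0 B.R0=1 C.R0=0
A.R0=0 B.R0=1 C.R0=1
A.R0=1 B.R0=0 C.R0=0
A.R0=1 B.R0=0 C.R0=1
A.R0=1 B.R0=1 C.R0=0
A.R0=1 B.R0=1 C.R0=1

outcome vector order: (A.R0,B.R0,C.R0)
|TSO outcomes| = 8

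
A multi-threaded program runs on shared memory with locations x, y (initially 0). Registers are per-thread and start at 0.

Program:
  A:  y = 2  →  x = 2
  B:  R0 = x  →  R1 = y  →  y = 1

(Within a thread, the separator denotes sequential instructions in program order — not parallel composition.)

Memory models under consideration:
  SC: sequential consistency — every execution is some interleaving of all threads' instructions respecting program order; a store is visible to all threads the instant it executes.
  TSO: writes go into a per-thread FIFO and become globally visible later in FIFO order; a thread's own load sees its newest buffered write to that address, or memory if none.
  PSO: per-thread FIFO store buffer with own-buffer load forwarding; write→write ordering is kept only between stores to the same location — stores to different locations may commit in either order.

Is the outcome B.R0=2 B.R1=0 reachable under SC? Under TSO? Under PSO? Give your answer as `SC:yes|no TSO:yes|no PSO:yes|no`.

outcome vector order: (B.R0,B.R1)
SC (3): <0 0>, <0 2>, <2 2>
TSO (3): <0 0>, <0 2>, <2 2>
PSO (4): <0 0>, <0 2>, <2 0>, <2 2>
target <2 0> ∈ {PSO}

SC:no TSO:no PSO:yes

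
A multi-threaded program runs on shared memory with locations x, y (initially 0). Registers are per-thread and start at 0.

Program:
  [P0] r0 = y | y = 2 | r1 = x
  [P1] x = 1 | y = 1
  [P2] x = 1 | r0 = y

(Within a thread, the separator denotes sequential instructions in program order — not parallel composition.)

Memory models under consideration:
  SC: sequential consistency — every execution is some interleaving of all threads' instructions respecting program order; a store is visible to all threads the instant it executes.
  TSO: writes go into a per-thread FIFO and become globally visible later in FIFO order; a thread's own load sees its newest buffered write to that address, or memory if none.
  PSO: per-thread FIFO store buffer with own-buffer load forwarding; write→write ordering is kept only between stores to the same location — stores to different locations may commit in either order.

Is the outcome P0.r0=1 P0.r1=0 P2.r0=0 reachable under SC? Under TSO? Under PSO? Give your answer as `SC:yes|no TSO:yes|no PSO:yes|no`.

SC:no TSO:no PSO:yes

outcome vector order: (P0.r0,P0.r1,P2.r0)
SC: 8 outcomes — {<0 0 1>, <0 0 2>, <0 1 0>, <0 1 1>, <0 1 2>, <1 1 0>, <1 1 1>, <1 1 2>}
TSO: 9 outcomes — {<0 0 0>, <0 0 1>, <0 0 2>, <0 1 0>, <0 1 1>, <0 1 2>, <1 1 0>, <1 1 1>, <1 1 2>}
PSO: 12 outcomes — {<0 0 0>, <0 0 1>, <0 0 2>, <0 1 0>, <0 1 1>, <0 1 2>, <1 0 0>, <1 0 1>, <1 0 2>, <1 1 0>, <1 1 1>, <1 1 2>}
target <1 0 0> ∈ {PSO}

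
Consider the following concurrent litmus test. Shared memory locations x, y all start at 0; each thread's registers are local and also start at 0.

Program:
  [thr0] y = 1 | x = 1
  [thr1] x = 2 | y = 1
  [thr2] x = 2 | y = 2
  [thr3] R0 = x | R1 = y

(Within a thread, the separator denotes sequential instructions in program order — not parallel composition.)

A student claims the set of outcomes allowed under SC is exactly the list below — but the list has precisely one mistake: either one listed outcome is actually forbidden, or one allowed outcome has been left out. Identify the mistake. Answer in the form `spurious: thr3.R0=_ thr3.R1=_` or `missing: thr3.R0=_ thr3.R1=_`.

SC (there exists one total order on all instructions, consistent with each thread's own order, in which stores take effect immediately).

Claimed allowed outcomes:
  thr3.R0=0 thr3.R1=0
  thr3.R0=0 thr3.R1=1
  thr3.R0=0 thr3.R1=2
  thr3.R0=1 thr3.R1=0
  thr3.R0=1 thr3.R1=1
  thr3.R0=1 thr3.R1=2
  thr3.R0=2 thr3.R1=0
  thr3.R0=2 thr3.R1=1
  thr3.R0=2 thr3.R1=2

spurious: thr3.R0=1 thr3.R1=0

outcome vector order: (thr3.R0,thr3.R1)
[SC] allowed = {00 01 02 11 12 20 21 22}
claimed∖SC = {10}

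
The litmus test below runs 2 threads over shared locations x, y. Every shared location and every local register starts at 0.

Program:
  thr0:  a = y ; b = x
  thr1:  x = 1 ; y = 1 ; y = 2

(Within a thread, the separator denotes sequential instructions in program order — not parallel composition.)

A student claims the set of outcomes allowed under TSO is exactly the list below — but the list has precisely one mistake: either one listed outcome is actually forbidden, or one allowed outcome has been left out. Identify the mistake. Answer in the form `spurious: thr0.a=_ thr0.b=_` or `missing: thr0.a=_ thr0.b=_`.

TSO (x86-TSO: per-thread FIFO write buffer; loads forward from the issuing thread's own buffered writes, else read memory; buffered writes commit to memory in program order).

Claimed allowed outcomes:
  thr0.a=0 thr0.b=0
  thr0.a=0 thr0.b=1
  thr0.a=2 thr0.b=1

missing: thr0.a=1 thr0.b=1

outcome vector order: (thr0.a,thr0.b)
[TSO] allowed = {0/0; 0/1; 1/1; 2/1}
TSO∖claimed = {1/1}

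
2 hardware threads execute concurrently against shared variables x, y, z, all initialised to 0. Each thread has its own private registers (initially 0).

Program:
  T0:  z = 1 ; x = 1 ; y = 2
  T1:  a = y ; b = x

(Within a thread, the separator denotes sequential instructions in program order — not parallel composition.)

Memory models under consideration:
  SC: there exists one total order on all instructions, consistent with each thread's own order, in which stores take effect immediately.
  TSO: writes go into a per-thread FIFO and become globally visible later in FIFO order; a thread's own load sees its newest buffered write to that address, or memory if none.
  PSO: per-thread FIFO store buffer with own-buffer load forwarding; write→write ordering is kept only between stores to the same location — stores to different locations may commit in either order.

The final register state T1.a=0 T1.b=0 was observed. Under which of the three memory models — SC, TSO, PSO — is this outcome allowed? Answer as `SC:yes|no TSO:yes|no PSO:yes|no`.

outcome vector order: (T1.a,T1.b)
SC (3): (0,0) (0,1) (2,1)
TSO (3): (0,0) (0,1) (2,1)
PSO (4): (0,0) (0,1) (2,0) (2,1)
target (0,0) ∈ {SC,TSO,PSO}

SC:yes TSO:yes PSO:yes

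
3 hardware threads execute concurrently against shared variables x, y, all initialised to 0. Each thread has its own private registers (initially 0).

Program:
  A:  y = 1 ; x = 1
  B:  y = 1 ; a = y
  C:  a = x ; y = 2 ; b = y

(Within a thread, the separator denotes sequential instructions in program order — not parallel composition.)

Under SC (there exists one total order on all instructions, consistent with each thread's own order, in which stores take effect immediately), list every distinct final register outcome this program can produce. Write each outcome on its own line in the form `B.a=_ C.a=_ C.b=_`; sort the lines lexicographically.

outcome vector order: (B.a,C.a,C.b)
|SC outcomes| = 7

B.a=1 C.a=0 C.b=1
B.a=1 C.a=0 C.b=2
B.a=1 C.a=1 C.b=1
B.a=1 C.a=1 C.b=2
B.a=2 C.a=0 C.b=1
B.a=2 C.a=0 C.b=2
B.a=2 C.a=1 C.b=2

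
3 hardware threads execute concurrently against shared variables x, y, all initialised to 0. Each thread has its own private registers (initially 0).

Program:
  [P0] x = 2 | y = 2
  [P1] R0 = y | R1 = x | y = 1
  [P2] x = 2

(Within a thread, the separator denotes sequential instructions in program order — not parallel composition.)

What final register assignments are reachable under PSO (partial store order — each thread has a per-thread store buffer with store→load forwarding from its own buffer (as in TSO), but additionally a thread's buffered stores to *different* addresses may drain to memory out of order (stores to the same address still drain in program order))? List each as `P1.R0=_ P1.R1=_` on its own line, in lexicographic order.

P1.R0=0 P1.R1=0
P1.R0=0 P1.R1=2
P1.R0=2 P1.R1=0
P1.R0=2 P1.R1=2

outcome vector order: (P1.R0,P1.R1)
|PSO outcomes| = 4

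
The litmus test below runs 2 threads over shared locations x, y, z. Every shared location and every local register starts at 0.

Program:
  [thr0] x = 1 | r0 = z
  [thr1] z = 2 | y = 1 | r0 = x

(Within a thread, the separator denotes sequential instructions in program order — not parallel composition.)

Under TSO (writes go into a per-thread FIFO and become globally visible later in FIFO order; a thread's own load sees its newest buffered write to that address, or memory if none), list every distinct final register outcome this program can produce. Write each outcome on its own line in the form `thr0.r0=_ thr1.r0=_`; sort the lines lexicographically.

thr0.r0=0 thr1.r0=0
thr0.r0=0 thr1.r0=1
thr0.r0=2 thr1.r0=0
thr0.r0=2 thr1.r0=1

outcome vector order: (thr0.r0,thr1.r0)
|TSO outcomes| = 4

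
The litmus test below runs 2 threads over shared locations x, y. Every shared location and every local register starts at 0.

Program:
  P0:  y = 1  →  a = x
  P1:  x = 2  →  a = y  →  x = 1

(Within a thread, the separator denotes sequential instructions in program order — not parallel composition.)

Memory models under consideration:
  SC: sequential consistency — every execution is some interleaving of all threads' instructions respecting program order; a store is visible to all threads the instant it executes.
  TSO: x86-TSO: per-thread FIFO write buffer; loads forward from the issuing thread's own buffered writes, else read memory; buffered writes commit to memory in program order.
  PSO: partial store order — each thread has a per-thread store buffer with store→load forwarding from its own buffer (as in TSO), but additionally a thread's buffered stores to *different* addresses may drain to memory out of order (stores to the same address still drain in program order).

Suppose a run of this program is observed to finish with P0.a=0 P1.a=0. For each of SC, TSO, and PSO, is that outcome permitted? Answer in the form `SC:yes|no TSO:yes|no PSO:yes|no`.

outcome vector order: (P0.a,P1.a)
under SC → (0,1), (1,0), (1,1), (2,0), (2,1)
under TSO → (0,0), (0,1), (1,0), (1,1), (2,0), (2,1)
under PSO → (0,0), (0,1), (1,0), (1,1), (2,0), (2,1)
target (0,0) ∈ {TSO,PSO}

SC:no TSO:yes PSO:yes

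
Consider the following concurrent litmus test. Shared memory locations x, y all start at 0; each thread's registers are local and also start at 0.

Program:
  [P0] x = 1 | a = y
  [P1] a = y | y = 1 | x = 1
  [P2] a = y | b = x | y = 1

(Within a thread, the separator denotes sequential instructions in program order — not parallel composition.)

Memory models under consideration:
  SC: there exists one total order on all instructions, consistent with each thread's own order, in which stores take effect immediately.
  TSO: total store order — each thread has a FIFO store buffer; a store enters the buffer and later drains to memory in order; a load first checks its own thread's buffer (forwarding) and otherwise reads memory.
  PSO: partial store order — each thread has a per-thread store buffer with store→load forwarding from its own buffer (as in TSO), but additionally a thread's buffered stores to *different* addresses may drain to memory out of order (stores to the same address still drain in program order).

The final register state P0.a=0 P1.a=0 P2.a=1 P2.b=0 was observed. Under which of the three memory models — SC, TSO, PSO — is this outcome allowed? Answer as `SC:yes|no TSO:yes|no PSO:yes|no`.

outcome vector order: (P0.a,P1.a,P2.a,P2.b)
under SC → 0000; 0001; 0011; 0100; 0101; 1000; 1001; 1010; 1011; 1100; 1101
under TSO → 0000; 0001; 0010; 0011; 0100; 0101; 1000; 1001; 1010; 1011; 1100; 1101
under PSO → 0000; 0001; 0010; 0011; 0100; 0101; 1000; 1001; 1010; 1011; 1100; 1101
target 0010 ∈ {TSO,PSO}

SC:no TSO:yes PSO:yes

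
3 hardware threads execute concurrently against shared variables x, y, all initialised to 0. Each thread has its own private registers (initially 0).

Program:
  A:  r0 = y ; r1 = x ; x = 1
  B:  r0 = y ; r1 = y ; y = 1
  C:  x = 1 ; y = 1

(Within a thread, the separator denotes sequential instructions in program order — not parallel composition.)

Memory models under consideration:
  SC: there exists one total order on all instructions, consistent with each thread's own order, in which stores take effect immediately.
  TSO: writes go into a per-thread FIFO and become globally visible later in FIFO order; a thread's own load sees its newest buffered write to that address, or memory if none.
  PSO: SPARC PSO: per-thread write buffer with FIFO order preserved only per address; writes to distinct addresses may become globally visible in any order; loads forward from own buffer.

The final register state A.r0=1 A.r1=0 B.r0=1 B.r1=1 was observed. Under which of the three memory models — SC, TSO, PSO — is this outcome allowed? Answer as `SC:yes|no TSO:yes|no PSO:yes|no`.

SC:no TSO:no PSO:yes

outcome vector order: (A.r0,A.r1,B.r0,B.r1)
SC (10): 0000; 0001; 0011; 0100; 0101; 0111; 1000; 1100; 1101; 1111
TSO (10): 0000; 0001; 0011; 0100; 0101; 0111; 1000; 1100; 1101; 1111
PSO (12): 0000; 0001; 0011; 0100; 0101; 0111; 1000; 1001; 1011; 1100; 1101; 1111
target 1011 ∈ {PSO}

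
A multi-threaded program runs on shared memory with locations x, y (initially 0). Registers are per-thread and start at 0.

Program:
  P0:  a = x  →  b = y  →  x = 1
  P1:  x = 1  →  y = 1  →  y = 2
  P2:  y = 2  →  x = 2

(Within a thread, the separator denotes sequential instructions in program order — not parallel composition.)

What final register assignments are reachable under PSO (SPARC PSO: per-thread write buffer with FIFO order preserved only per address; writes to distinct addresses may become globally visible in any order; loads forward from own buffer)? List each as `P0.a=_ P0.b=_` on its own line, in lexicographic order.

outcome vector order: (P0.a,P0.b)
|PSO outcomes| = 9

P0.a=0 P0.b=0
P0.a=0 P0.b=1
P0.a=0 P0.b=2
P0.a=1 P0.b=0
P0.a=1 P0.b=1
P0.a=1 P0.b=2
P0.a=2 P0.b=0
P0.a=2 P0.b=1
P0.a=2 P0.b=2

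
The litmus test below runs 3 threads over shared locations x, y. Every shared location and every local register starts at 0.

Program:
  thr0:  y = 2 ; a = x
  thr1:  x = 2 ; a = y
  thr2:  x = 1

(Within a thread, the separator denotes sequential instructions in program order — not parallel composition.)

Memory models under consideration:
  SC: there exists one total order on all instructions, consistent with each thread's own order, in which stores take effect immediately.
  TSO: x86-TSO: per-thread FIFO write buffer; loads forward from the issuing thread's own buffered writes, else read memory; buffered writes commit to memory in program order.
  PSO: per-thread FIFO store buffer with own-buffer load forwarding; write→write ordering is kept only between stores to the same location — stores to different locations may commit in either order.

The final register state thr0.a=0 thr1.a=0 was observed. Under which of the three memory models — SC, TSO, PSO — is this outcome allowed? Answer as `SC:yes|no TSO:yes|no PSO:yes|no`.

SC:no TSO:yes PSO:yes

outcome vector order: (thr0.a,thr1.a)
SC: 5 outcomes — {02 10 12 20 22}
TSO: 6 outcomes — {00 02 10 12 20 22}
PSO: 6 outcomes — {00 02 10 12 20 22}
target 00 ∈ {TSO,PSO}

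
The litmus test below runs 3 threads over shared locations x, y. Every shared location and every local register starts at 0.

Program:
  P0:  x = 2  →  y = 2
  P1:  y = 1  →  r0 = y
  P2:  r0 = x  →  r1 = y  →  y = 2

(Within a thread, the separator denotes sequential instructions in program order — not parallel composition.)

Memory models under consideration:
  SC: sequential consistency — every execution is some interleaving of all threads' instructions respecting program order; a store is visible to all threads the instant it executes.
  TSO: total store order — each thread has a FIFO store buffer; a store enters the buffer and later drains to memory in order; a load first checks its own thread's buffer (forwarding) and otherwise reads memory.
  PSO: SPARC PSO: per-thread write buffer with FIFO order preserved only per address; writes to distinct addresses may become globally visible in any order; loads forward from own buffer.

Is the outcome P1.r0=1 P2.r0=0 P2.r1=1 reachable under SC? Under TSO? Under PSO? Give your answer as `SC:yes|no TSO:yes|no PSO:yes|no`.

SC:yes TSO:yes PSO:yes

outcome vector order: (P1.r0,P2.r0,P2.r1)
SC (12): 100; 101; 102; 120; 121; 122; 200; 201; 202; 220; 221; 222
TSO (12): 100; 101; 102; 120; 121; 122; 200; 201; 202; 220; 221; 222
PSO (12): 100; 101; 102; 120; 121; 122; 200; 201; 202; 220; 221; 222
target 101 ∈ {SC,TSO,PSO}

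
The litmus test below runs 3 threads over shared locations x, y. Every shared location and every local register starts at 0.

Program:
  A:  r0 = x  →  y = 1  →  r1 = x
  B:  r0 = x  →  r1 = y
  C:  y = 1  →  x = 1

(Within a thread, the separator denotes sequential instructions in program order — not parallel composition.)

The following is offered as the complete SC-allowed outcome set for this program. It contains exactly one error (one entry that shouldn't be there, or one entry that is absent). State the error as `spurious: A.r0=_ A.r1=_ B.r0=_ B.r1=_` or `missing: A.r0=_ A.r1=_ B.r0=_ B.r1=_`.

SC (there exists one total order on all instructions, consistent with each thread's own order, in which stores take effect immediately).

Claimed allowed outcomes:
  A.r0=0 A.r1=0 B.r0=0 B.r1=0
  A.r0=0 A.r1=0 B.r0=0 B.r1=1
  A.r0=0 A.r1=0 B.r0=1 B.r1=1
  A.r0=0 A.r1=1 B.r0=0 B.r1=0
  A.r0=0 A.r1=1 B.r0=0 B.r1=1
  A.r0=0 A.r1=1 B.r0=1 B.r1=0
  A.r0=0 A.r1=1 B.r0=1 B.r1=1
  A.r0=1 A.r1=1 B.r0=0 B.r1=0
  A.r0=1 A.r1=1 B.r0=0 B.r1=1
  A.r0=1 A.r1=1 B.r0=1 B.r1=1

spurious: A.r0=0 A.r1=1 B.r0=1 B.r1=0

outcome vector order: (A.r0,A.r1,B.r0,B.r1)
SC: 9 outcomes — {<0 0 0 0>, <0 0 0 1>, <0 0 1 1>, <0 1 0 0>, <0 1 0 1>, <0 1 1 1>, <1 1 0 0>, <1 1 0 1>, <1 1 1 1>}
claimed∖SC = {<0 1 1 0>}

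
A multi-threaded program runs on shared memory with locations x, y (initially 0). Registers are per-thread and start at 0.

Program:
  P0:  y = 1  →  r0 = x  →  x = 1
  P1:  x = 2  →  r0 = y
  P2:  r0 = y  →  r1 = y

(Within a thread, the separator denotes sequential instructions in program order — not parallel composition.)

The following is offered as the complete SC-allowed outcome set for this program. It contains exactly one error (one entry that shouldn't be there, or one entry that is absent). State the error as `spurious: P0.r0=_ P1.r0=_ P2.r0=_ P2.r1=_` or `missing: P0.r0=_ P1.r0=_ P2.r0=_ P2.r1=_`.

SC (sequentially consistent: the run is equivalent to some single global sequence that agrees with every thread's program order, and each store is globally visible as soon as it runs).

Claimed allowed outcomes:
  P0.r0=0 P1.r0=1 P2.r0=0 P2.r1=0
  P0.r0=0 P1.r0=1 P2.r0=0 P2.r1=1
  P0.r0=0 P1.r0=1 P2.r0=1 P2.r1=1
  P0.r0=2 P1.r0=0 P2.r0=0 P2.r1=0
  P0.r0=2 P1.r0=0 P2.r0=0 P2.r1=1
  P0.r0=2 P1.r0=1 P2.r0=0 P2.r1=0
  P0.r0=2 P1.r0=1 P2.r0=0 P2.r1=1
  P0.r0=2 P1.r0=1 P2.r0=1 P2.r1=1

outcome vector order: (P0.r0,P1.r0,P2.r0,P2.r1)
[SC] allowed = {<0 1 0 0> <0 1 0 1> <0 1 1 1> <2 0 0 0> <2 0 0 1> <2 0 1 1> <2 1 0 0> <2 1 0 1> <2 1 1 1>}
SC∖claimed = {<2 0 1 1>}

missing: P0.r0=2 P1.r0=0 P2.r0=1 P2.r1=1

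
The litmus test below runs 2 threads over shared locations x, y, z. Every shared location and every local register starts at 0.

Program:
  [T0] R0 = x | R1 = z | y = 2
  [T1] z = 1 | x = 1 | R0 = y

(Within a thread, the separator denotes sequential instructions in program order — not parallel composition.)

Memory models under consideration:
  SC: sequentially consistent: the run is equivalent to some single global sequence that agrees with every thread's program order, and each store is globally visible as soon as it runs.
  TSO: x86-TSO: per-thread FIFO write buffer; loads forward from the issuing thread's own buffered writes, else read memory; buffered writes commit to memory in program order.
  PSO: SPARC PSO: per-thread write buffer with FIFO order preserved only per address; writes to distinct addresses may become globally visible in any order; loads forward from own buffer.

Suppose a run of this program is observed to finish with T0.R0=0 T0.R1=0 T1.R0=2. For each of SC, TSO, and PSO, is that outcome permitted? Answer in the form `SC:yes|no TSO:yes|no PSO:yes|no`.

outcome vector order: (T0.R0,T0.R1,T1.R0)
[SC] allowed = {(0,0,0) (0,0,2) (0,1,0) (0,1,2) (1,1,0) (1,1,2)}
[TSO] allowed = {(0,0,0) (0,0,2) (0,1,0) (0,1,2) (1,1,0) (1,1,2)}
[PSO] allowed = {(0,0,0) (0,0,2) (0,1,0) (0,1,2) (1,0,0) (1,0,2) (1,1,0) (1,1,2)}
target (0,0,2) ∈ {SC,TSO,PSO}

SC:yes TSO:yes PSO:yes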